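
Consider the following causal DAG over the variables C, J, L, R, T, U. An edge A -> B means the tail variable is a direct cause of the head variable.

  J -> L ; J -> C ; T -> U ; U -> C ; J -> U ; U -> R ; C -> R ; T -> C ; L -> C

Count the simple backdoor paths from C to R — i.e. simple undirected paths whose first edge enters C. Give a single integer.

4

A backdoor path from C to R is any simple undirected path whose first edge points into C (i.e. leaves C via a parent).
Parents of C: {J, L, T, U}.
Enumerating:
  P1: C <- J -> U -> R
  P2: C <- T -> U -> R
  P3: C <- U -> R
  P4: C <- L <- J -> U -> R
That exhausts the simple backdoor paths. Count: 4.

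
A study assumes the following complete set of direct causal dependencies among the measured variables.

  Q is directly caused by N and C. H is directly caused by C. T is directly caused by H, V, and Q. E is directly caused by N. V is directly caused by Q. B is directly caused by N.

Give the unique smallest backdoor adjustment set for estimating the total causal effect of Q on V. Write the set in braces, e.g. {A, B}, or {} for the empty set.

Variables eligible for adjustment (non-descendants of Q, excluding Q and V): {B, C, E, H, N}.
Backdoor paths from Q to V:
  P1: Q <- C -> H -> T <- V
Each backdoor path contains an unconditioned collider, so every path is already blocked with the empty conditioning set:
  P1: blocked at collider T (neither it nor any descendant is in the conditioning set).
The empty set is therefore the unique smallest valid set.

{}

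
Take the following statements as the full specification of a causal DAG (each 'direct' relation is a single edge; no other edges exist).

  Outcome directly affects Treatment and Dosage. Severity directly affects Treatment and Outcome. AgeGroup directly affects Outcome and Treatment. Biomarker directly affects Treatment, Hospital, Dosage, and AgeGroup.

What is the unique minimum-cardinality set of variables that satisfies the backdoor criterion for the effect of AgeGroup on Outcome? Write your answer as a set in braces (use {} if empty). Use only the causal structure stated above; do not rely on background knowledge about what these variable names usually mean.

{}

Variables eligible for adjustment (non-descendants of AgeGroup, excluding AgeGroup and Outcome): {Biomarker, Hospital, Severity}.
Backdoor paths from AgeGroup to Outcome:
  P1: AgeGroup <- Biomarker -> Dosage <- Outcome
  P2: AgeGroup <- Biomarker -> Treatment <- Severity -> Outcome
  P3: AgeGroup <- Biomarker -> Treatment <- Outcome
Each backdoor path contains an unconditioned collider, so every path is already blocked with the empty conditioning set:
  P1: blocked at collider Dosage (neither it nor any descendant is in the conditioning set).
  P2: blocked at collider Treatment (neither it nor any descendant is in the conditioning set).
  P3: blocked at collider Treatment (neither it nor any descendant is in the conditioning set).
The empty set is therefore the unique smallest valid set.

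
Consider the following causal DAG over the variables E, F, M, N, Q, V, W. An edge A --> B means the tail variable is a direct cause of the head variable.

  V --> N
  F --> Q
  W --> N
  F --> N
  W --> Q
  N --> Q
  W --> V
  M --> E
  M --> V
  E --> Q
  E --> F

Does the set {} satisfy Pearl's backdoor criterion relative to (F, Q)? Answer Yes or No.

No

Backdoor paths from F to Q (paths whose first edge points into F):
  P1: F <- E <- M -> V <- W -> N -> Q
  P2: F <- E <- M -> V <- W -> Q
  P3: F <- E <- M -> V -> N <- W -> Q
  P4: F <- E <- M -> V -> N -> Q
  P5: F <- E -> Q
Condition 1 (no descendant of F in the set): holds — descendants of F are {N, Q}; none are in {}.
Condition 2 (every backdoor path blocked by {}):
  P1: blocked at collider V (neither it nor any descendant is in the conditioning set).
  P2: blocked at collider V (neither it nor any descendant is in the conditioning set).
  P3: blocked at collider N (neither it nor any descendant is in the conditioning set).
  P4: open — no interior node is in the conditioning set.
  P5: open — no interior node is in the conditioning set.
{} does not satisfy the backdoor criterion.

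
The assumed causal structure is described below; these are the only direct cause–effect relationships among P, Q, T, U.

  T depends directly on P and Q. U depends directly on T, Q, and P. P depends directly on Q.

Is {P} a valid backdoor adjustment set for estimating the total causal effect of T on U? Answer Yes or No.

No

Backdoor paths from T to U (paths whose first edge points into T):
  P1: T <- Q -> P -> U
  P2: T <- Q -> U
  P3: T <- P <- Q -> U
  P4: T <- P -> U
Condition 1 (no descendant of T in the set): holds — descendants of T are {U}; none are in {P}.
Condition 2 (every backdoor path blocked by {P}):
  P1: blocked at chain node P ∈ conditioning set.
  P2: open — no interior node is in the conditioning set.
  P3: blocked at chain node P ∈ conditioning set.
  P4: blocked at fork node P ∈ conditioning set.
{P} does not satisfy the backdoor criterion.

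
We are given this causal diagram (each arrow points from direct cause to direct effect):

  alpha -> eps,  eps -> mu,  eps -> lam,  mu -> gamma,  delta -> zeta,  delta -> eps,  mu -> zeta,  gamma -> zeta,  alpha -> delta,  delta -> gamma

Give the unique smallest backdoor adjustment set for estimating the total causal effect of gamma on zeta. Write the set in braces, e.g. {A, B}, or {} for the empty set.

{delta, mu}

Variables eligible for adjustment (non-descendants of gamma, excluding gamma and zeta): {alpha, delta, eps, lam, mu}.
Backdoor paths from gamma to zeta:
  P1: gamma <- delta <- alpha -> eps -> mu -> zeta
  P2: gamma <- delta -> eps -> mu -> zeta
  P3: gamma <- delta -> zeta
  P4: gamma <- mu <- eps <- alpha -> delta -> zeta
  P5: gamma <- mu <- eps <- delta -> zeta
  P6: gamma <- mu -> zeta
The empty set is not sufficient: P1 (gamma <- delta <- alpha -> eps -> mu -> zeta) has no collider blocking it and no conditioned non-collider, so it is open.
Try {delta, mu}:
  P1: blocked at chain node delta ∈ conditioning set.
  P2: blocked at fork node delta ∈ conditioning set.
  P3: blocked at fork node delta ∈ conditioning set.
  P4: blocked at chain node mu ∈ conditioning set.
  P5: blocked at chain node mu ∈ conditioning set.
  P6: blocked at fork node mu ∈ conditioning set.
{delta, mu} contains no descendant of gamma and blocks every backdoor path.
Every element of {delta, mu} is needed (dropping delta leaves P3 open; dropping mu leaves P6 open), so no proper subset is valid.
Among all size-2 subsets of the eligible variables, only {delta, mu} blocks every backdoor path, so it is the unique smallest valid adjustment set.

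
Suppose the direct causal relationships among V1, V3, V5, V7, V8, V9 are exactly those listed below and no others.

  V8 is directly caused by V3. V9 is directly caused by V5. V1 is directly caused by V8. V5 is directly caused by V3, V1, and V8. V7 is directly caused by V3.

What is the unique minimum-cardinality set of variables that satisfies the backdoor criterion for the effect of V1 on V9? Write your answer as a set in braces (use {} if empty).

Variables eligible for adjustment (non-descendants of V1, excluding V1 and V9): {V3, V7, V8}.
Backdoor paths from V1 to V9:
  P1: V1 <- V8 <- V3 -> V5 -> V9
  P2: V1 <- V8 -> V5 -> V9
The empty set is not sufficient: P1 (V1 <- V8 <- V3 -> V5 -> V9) has no collider blocking it and no conditioned non-collider, so it is open.
Try {V8}:
  P1: blocked at chain node V8 ∈ conditioning set.
  P2: blocked at fork node V8 ∈ conditioning set.
{V8} contains no descendant of V1 and blocks every backdoor path.
No other singleton works — e.g. {V3} leaves P2 open — so {V8} is the unique smallest valid adjustment set.

{V8}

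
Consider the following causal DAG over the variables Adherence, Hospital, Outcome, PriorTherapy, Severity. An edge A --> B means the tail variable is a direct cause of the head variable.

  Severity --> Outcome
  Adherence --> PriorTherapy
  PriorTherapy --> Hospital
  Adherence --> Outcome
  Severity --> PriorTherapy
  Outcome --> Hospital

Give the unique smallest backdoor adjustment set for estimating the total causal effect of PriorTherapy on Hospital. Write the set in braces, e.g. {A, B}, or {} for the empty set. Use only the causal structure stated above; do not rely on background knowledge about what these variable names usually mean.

{Outcome}

Variables eligible for adjustment (non-descendants of PriorTherapy, excluding PriorTherapy and Hospital): {Adherence, Outcome, Severity}.
Backdoor paths from PriorTherapy to Hospital:
  P1: PriorTherapy <- Adherence -> Outcome -> Hospital
  P2: PriorTherapy <- Severity -> Outcome -> Hospital
The empty set is not sufficient: P1 (PriorTherapy <- Adherence -> Outcome -> Hospital) has no collider blocking it and no conditioned non-collider, so it is open.
Try {Outcome}:
  P1: blocked at chain node Outcome ∈ conditioning set.
  P2: blocked at chain node Outcome ∈ conditioning set.
{Outcome} contains no descendant of PriorTherapy and blocks every backdoor path.
No other singleton works — e.g. {Adherence} leaves P2 open — so {Outcome} is the unique smallest valid adjustment set.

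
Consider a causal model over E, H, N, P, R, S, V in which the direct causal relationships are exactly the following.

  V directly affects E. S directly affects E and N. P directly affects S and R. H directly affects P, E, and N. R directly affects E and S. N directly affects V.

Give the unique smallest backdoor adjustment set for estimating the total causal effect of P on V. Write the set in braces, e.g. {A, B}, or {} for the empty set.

{H}

Variables eligible for adjustment (non-descendants of P, excluding P and V): {H}.
Backdoor paths from P to V:
  P1: P <- H -> N <- S <- R -> E <- V
  P2: P <- H -> N <- S -> E <- V
  P3: P <- H -> N -> V
  P4: P <- H -> E <- R -> S -> N -> V
  P5: P <- H -> E <- S -> N -> V
  P6: P <- H -> E <- V
The empty set is not sufficient: P3 (P <- H -> N -> V) has no collider blocking it and no conditioned non-collider, so it is open.
Try {H}:
  P1: blocked at fork node H ∈ conditioning set.
  P2: blocked at fork node H ∈ conditioning set.
  P3: blocked at fork node H ∈ conditioning set.
  P4: blocked at fork node H ∈ conditioning set.
  P5: blocked at fork node H ∈ conditioning set.
  P6: blocked at fork node H ∈ conditioning set.
{H} contains no descendant of P and blocks every backdoor path.
{H} is the unique smallest valid adjustment set.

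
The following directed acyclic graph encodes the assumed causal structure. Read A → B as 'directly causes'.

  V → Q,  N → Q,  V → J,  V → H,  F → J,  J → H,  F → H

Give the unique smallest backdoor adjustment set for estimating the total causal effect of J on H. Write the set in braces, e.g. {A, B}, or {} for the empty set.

Variables eligible for adjustment (non-descendants of J, excluding J and H): {F, N, Q, V}.
Backdoor paths from J to H:
  P1: J <- V -> H
  P2: J <- F -> H
The empty set is not sufficient: P1 (J <- V -> H) has no collider blocking it and no conditioned non-collider, so it is open.
Try {F, V}:
  P1: blocked at fork node V ∈ conditioning set.
  P2: blocked at fork node F ∈ conditioning set.
{F, V} contains no descendant of J and blocks every backdoor path.
Every element of {F, V} is needed (dropping F leaves P2 open; dropping V leaves P1 open), so no proper subset is valid.
Among all size-2 subsets of the eligible variables, only {F, V} blocks every backdoor path, so it is the unique smallest valid adjustment set.

{F, V}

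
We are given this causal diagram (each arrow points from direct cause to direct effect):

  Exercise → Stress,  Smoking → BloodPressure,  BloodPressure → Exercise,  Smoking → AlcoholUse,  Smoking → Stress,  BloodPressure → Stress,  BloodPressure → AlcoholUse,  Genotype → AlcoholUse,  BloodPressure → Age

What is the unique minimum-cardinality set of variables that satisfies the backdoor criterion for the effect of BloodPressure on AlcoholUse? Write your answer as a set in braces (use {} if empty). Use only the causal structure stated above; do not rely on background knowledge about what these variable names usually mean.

Variables eligible for adjustment (non-descendants of BloodPressure, excluding BloodPressure and AlcoholUse): {Genotype, Smoking}.
Backdoor paths from BloodPressure to AlcoholUse:
  P1: BloodPressure <- Smoking -> AlcoholUse
The empty set is not sufficient: P1 (BloodPressure <- Smoking -> AlcoholUse) has no collider blocking it and no conditioned non-collider, so it is open.
Try {Smoking}:
  P1: blocked at fork node Smoking ∈ conditioning set.
{Smoking} contains no descendant of BloodPressure and blocks every backdoor path.
No other singleton works — e.g. {Genotype} leaves P1 open — so {Smoking} is the unique smallest valid adjustment set.

{Smoking}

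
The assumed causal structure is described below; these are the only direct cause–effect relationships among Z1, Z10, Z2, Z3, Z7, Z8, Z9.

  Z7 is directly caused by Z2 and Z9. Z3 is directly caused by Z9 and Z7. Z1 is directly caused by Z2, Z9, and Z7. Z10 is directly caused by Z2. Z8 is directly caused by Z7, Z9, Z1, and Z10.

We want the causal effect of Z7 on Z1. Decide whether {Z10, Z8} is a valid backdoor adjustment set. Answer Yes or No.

Backdoor paths from Z7 to Z1 (paths whose first edge points into Z7):
  P1: Z7 <- Z2 -> Z1
  P2: Z7 <- Z2 -> Z10 -> Z8 <- Z9 -> Z1
  P3: Z7 <- Z2 -> Z10 -> Z8 <- Z1
  P4: Z7 <- Z9 -> Z1
  P5: Z7 <- Z9 -> Z8 <- Z1
  P6: Z7 <- Z9 -> Z8 <- Z10 <- Z2 -> Z1
Condition 1 (no descendant of Z7 in the set): FAILS — Z8 is a descendant of Z7.
Condition 2 (every backdoor path blocked by {Z10, Z8}):
  P1: open — no interior node is in the conditioning set.
  P2: blocked at chain node Z10 ∈ conditioning set.
  P3: blocked at chain node Z10 ∈ conditioning set.
  P4: open — no interior node is in the conditioning set.
  P5: open — collider(s) Z8 are conditioned on (or have a conditioned descendant) and no non-collider on the path is in the set.
  P6: blocked at chain node Z10 ∈ conditioning set.
{Z10, Z8} does not satisfy the backdoor criterion.

No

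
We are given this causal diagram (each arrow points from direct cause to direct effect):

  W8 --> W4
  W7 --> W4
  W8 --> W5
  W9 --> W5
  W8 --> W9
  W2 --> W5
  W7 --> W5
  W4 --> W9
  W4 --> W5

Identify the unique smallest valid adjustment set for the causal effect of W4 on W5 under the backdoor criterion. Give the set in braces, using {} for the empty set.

{W7, W8}

Variables eligible for adjustment (non-descendants of W4, excluding W4 and W5): {W2, W7, W8}.
Backdoor paths from W4 to W5:
  P1: W4 <- W7 -> W5
  P2: W4 <- W8 -> W9 -> W5
  P3: W4 <- W8 -> W5
The empty set is not sufficient: P1 (W4 <- W7 -> W5) has no collider blocking it and no conditioned non-collider, so it is open.
Try {W7, W8}:
  P1: blocked at fork node W7 ∈ conditioning set.
  P2: blocked at fork node W8 ∈ conditioning set.
  P3: blocked at fork node W8 ∈ conditioning set.
{W7, W8} contains no descendant of W4 and blocks every backdoor path.
Every element of {W7, W8} is needed (dropping W7 leaves P1 open; dropping W8 leaves P2 open), so no proper subset is valid.
Among all size-2 subsets of the eligible variables, only {W7, W8} blocks every backdoor path, so it is the unique smallest valid adjustment set.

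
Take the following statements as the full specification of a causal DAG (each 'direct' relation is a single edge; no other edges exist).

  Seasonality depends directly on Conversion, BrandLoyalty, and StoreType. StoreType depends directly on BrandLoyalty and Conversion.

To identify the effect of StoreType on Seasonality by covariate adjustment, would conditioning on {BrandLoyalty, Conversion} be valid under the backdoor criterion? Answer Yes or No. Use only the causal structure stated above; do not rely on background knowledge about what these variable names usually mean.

Yes

Backdoor paths from StoreType to Seasonality (paths whose first edge points into StoreType):
  P1: StoreType <- Conversion -> Seasonality
  P2: StoreType <- BrandLoyalty -> Seasonality
Condition 1 (no descendant of StoreType in the set): holds — descendants of StoreType are {Seasonality}; none are in {BrandLoyalty, Conversion}.
Condition 2 (every backdoor path blocked by {BrandLoyalty, Conversion}):
  P1: blocked at fork node Conversion ∈ conditioning set.
  P2: blocked at fork node BrandLoyalty ∈ conditioning set.
{BrandLoyalty, Conversion} satisfies the backdoor criterion.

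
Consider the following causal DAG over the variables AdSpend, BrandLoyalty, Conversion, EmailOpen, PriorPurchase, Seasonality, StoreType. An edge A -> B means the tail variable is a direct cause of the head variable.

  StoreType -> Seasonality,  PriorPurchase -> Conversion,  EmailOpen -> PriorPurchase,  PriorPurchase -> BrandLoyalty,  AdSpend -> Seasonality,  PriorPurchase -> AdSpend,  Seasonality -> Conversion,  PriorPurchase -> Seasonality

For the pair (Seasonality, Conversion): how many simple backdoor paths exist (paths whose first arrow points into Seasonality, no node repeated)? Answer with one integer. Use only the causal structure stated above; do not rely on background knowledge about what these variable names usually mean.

2

A backdoor path from Seasonality to Conversion is any simple undirected path whose first edge points into Seasonality (i.e. leaves Seasonality via a parent).
Parents of Seasonality: {AdSpend, PriorPurchase, StoreType}.
Enumerating:
  P1: Seasonality <- PriorPurchase -> Conversion
  P2: Seasonality <- AdSpend <- PriorPurchase -> Conversion
That exhausts the simple backdoor paths. Count: 2.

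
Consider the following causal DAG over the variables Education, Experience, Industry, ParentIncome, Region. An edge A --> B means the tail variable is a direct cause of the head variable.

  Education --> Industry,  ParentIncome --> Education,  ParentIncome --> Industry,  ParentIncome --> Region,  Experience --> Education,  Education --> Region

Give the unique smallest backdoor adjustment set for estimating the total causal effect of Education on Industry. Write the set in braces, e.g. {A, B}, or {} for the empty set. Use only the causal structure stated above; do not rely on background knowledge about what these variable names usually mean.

{ParentIncome}

Variables eligible for adjustment (non-descendants of Education, excluding Education and Industry): {Experience, ParentIncome}.
Backdoor paths from Education to Industry:
  P1: Education <- ParentIncome -> Industry
The empty set is not sufficient: P1 (Education <- ParentIncome -> Industry) has no collider blocking it and no conditioned non-collider, so it is open.
Try {ParentIncome}:
  P1: blocked at fork node ParentIncome ∈ conditioning set.
{ParentIncome} contains no descendant of Education and blocks every backdoor path.
No other singleton works — e.g. {Experience} leaves P1 open — so {ParentIncome} is the unique smallest valid adjustment set.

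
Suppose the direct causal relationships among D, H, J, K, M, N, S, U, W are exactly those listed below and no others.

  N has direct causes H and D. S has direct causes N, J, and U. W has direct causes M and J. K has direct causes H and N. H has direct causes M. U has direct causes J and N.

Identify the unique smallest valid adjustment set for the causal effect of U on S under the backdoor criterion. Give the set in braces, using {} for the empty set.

Variables eligible for adjustment (non-descendants of U, excluding U and S): {D, H, J, K, M, N, W}.
Backdoor paths from U to S:
  P1: U <- J -> W <- M -> H -> N -> S
  P2: U <- J -> W <- M -> H -> K <- N -> S
  P3: U <- J -> S
  P4: U <- N <- H <- M -> W <- J -> S
  P5: U <- N -> K <- H <- M -> W <- J -> S
  P6: U <- N -> S
The empty set is not sufficient: P3 (U <- J -> S) has no collider blocking it and no conditioned non-collider, so it is open.
Try {J, N}:
  P1: blocked at fork node J ∈ conditioning set.
  P2: blocked at fork node J ∈ conditioning set.
  P3: blocked at fork node J ∈ conditioning set.
  P4: blocked at chain node N ∈ conditioning set.
  P5: blocked at fork node N ∈ conditioning set.
  P6: blocked at fork node N ∈ conditioning set.
{J, N} contains no descendant of U and blocks every backdoor path.
Every element of {J, N} is needed (dropping J leaves P3 open; dropping N leaves P6 open), so no proper subset is valid.
Among all size-2 subsets of the eligible variables, only {J, N} blocks every backdoor path, so it is the unique smallest valid adjustment set.

{J, N}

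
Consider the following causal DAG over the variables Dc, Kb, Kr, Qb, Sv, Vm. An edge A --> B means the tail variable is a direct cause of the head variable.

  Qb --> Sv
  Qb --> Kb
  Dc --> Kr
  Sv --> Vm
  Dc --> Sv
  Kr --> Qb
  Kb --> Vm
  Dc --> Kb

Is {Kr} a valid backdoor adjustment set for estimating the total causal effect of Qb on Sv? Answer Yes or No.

Yes

Backdoor paths from Qb to Sv (paths whose first edge points into Qb):
  P1: Qb <- Kr <- Dc -> Sv
  P2: Qb <- Kr <- Dc -> Kb -> Vm <- Sv
Condition 1 (no descendant of Qb in the set): holds — descendants of Qb are {Kb, Sv, Vm}; none are in {Kr}.
Condition 2 (every backdoor path blocked by {Kr}):
  P1: blocked at chain node Kr ∈ conditioning set.
  P2: blocked at chain node Kr ∈ conditioning set.
{Kr} satisfies the backdoor criterion.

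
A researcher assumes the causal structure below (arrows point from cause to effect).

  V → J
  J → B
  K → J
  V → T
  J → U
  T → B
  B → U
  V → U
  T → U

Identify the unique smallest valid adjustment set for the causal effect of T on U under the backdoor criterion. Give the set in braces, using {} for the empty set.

{V}

Variables eligible for adjustment (non-descendants of T, excluding T and U): {J, K, V}.
Backdoor paths from T to U:
  P1: T <- V -> J -> B -> U
  P2: T <- V -> J -> U
  P3: T <- V -> U
The empty set is not sufficient: P1 (T <- V -> J -> B -> U) has no collider blocking it and no conditioned non-collider, so it is open.
Try {V}:
  P1: blocked at fork node V ∈ conditioning set.
  P2: blocked at fork node V ∈ conditioning set.
  P3: blocked at fork node V ∈ conditioning set.
{V} contains no descendant of T and blocks every backdoor path.
No other singleton works — e.g. {K} leaves P1 open — so {V} is the unique smallest valid adjustment set.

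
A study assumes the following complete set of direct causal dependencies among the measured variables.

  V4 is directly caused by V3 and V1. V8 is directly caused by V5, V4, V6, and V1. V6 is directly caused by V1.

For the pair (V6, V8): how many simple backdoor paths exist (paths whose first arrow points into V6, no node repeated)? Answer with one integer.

2

A backdoor path from V6 to V8 is any simple undirected path whose first edge points into V6 (i.e. leaves V6 via a parent).
Parents of V6: {V1}.
Enumerating:
  P1: V6 <- V1 -> V4 -> V8
  P2: V6 <- V1 -> V8
That exhausts the simple backdoor paths. Count: 2.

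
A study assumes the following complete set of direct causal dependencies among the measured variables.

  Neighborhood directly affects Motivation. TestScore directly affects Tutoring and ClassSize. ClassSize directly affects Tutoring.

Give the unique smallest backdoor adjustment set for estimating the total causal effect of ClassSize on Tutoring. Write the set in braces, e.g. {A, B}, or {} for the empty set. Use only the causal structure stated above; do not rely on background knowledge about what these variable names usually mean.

Variables eligible for adjustment (non-descendants of ClassSize, excluding ClassSize and Tutoring): {Motivation, Neighborhood, TestScore}.
Backdoor paths from ClassSize to Tutoring:
  P1: ClassSize <- TestScore -> Tutoring
The empty set is not sufficient: P1 (ClassSize <- TestScore -> Tutoring) has no collider blocking it and no conditioned non-collider, so it is open.
Try {TestScore}:
  P1: blocked at fork node TestScore ∈ conditioning set.
{TestScore} contains no descendant of ClassSize and blocks every backdoor path.
No other singleton works — e.g. {Neighborhood} leaves P1 open — so {TestScore} is the unique smallest valid adjustment set.

{TestScore}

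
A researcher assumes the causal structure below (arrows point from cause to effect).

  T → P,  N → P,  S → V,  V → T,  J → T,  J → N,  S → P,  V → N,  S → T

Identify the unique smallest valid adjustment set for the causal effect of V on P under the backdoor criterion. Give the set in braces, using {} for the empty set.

Variables eligible for adjustment (non-descendants of V, excluding V and P): {J, S}.
Backdoor paths from V to P:
  P1: V <- S -> T <- J -> N -> P
  P2: V <- S -> T -> P
  P3: V <- S -> P
The empty set is not sufficient: P2 (V <- S -> T -> P) has no collider blocking it and no conditioned non-collider, so it is open.
Try {S}:
  P1: blocked at fork node S ∈ conditioning set.
  P2: blocked at fork node S ∈ conditioning set.
  P3: blocked at fork node S ∈ conditioning set.
{S} contains no descendant of V and blocks every backdoor path.
No other singleton works — e.g. {J} leaves P2 open — so {S} is the unique smallest valid adjustment set.

{S}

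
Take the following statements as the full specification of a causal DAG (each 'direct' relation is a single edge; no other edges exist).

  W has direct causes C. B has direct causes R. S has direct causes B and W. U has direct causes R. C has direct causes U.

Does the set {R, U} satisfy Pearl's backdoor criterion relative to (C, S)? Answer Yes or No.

Yes

Backdoor paths from C to S (paths whose first edge points into C):
  P1: C <- U <- R -> B -> S
Condition 1 (no descendant of C in the set): holds — descendants of C are {S, W}; none are in {R, U}.
Condition 2 (every backdoor path blocked by {R, U}):
  P1: blocked at chain node U ∈ conditioning set.
{R, U} satisfies the backdoor criterion.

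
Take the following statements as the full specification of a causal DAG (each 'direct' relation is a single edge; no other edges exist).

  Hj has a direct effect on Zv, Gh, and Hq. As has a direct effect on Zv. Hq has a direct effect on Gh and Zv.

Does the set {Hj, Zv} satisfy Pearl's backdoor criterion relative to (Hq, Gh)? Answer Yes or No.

Backdoor paths from Hq to Gh (paths whose first edge points into Hq):
  P1: Hq <- Hj -> Gh
Condition 1 (no descendant of Hq in the set): FAILS — Zv is a descendant of Hq.
Condition 2 (every backdoor path blocked by {Hj, Zv}):
  P1: blocked at fork node Hj ∈ conditioning set.
{Hj, Zv} does not satisfy the backdoor criterion.

No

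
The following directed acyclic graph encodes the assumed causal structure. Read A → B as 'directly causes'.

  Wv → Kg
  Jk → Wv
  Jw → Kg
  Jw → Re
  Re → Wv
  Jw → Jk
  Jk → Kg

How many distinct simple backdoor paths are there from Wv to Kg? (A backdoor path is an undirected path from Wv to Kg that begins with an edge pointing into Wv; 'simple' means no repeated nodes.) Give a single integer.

4

A backdoor path from Wv to Kg is any simple undirected path whose first edge points into Wv (i.e. leaves Wv via a parent).
Parents of Wv: {Jk, Re}.
Enumerating:
  P1: Wv <- Jk <- Jw -> Kg
  P2: Wv <- Jk -> Kg
  P3: Wv <- Re <- Jw -> Jk -> Kg
  P4: Wv <- Re <- Jw -> Kg
That exhausts the simple backdoor paths. Count: 4.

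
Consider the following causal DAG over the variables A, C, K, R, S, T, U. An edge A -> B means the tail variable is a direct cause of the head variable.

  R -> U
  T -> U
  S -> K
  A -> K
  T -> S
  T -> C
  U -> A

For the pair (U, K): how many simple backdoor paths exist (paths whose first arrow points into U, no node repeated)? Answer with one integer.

A backdoor path from U to K is any simple undirected path whose first edge points into U (i.e. leaves U via a parent).
Parents of U: {R, T}.
Enumerating:
  P1: U <- T -> S -> K
That exhausts the simple backdoor paths. Count: 1.

1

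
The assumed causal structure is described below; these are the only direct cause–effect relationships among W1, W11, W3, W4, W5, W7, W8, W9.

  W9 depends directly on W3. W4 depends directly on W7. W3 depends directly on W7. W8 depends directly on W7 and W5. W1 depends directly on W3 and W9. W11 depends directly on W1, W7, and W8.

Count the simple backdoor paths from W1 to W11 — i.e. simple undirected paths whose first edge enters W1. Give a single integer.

A backdoor path from W1 to W11 is any simple undirected path whose first edge points into W1 (i.e. leaves W1 via a parent).
Parents of W1: {W3, W9}.
Enumerating:
  P1: W1 <- W3 <- W7 -> W8 -> W11
  P2: W1 <- W3 <- W7 -> W11
  P3: W1 <- W9 <- W3 <- W7 -> W8 -> W11
  P4: W1 <- W9 <- W3 <- W7 -> W11
That exhausts the simple backdoor paths. Count: 4.

4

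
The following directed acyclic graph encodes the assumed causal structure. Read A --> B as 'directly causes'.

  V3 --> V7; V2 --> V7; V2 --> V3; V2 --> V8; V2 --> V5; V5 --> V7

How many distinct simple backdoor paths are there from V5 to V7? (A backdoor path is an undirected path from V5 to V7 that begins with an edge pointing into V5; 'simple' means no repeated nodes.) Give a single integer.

2

A backdoor path from V5 to V7 is any simple undirected path whose first edge points into V5 (i.e. leaves V5 via a parent).
Parents of V5: {V2}.
Enumerating:
  P1: V5 <- V2 -> V3 -> V7
  P2: V5 <- V2 -> V7
That exhausts the simple backdoor paths. Count: 2.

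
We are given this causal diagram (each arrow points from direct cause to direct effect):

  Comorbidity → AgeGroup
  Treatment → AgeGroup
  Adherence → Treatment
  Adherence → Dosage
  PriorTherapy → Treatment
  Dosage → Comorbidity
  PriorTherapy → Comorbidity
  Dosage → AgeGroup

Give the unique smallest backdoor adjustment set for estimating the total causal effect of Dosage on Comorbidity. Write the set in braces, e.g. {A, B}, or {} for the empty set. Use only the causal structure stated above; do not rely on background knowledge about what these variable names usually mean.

{}

Variables eligible for adjustment (non-descendants of Dosage, excluding Dosage and Comorbidity): {Adherence, PriorTherapy, Treatment}.
Backdoor paths from Dosage to Comorbidity:
  P1: Dosage <- Adherence -> Treatment <- PriorTherapy -> Comorbidity
  P2: Dosage <- Adherence -> Treatment -> AgeGroup <- Comorbidity
Each backdoor path contains an unconditioned collider, so every path is already blocked with the empty conditioning set:
  P1: blocked at collider Treatment (neither it nor any descendant is in the conditioning set).
  P2: blocked at collider AgeGroup (neither it nor any descendant is in the conditioning set).
The empty set is therefore the unique smallest valid set.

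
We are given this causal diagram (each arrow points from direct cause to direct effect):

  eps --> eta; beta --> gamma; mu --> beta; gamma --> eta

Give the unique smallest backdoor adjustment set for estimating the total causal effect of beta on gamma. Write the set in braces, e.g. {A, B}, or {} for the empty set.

{}

Variables eligible for adjustment (non-descendants of beta, excluding beta and gamma): {eps, mu}.
Backdoor paths from beta to gamma:
  (none)
With no backdoor paths the empty set already satisfies the criterion, and it is trivially minimal.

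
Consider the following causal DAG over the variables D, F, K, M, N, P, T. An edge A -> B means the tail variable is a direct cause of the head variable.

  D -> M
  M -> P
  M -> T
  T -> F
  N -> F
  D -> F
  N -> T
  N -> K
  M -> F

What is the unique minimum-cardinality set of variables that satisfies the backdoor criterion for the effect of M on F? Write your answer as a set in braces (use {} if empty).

{D}

Variables eligible for adjustment (non-descendants of M, excluding M and F): {D, K, N}.
Backdoor paths from M to F:
  P1: M <- D -> F
The empty set is not sufficient: P1 (M <- D -> F) has no collider blocking it and no conditioned non-collider, so it is open.
Try {D}:
  P1: blocked at fork node D ∈ conditioning set.
{D} contains no descendant of M and blocks every backdoor path.
No other singleton works — e.g. {N} leaves P1 open — so {D} is the unique smallest valid adjustment set.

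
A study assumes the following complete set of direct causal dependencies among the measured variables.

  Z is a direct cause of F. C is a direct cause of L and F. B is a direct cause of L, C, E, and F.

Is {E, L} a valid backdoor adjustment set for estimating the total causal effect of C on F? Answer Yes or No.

No

Backdoor paths from C to F (paths whose first edge points into C):
  P1: C <- B -> F
Condition 1 (no descendant of C in the set): FAILS — L is a descendant of C.
Condition 2 (every backdoor path blocked by {E, L}):
  P1: open — no interior node is in the conditioning set.
{E, L} does not satisfy the backdoor criterion.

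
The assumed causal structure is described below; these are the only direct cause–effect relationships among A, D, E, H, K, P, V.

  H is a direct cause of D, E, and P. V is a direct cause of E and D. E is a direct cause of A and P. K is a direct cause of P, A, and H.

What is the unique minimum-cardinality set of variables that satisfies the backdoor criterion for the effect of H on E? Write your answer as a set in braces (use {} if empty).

Variables eligible for adjustment (non-descendants of H, excluding H and E): {K, V}.
Backdoor paths from H to E:
  P1: H <- K -> A <- E
  P2: H <- K -> P <- E
Each backdoor path contains an unconditioned collider, so every path is already blocked with the empty conditioning set:
  P1: blocked at collider A (neither it nor any descendant is in the conditioning set).
  P2: blocked at collider P (neither it nor any descendant is in the conditioning set).
The empty set is therefore the unique smallest valid set.

{}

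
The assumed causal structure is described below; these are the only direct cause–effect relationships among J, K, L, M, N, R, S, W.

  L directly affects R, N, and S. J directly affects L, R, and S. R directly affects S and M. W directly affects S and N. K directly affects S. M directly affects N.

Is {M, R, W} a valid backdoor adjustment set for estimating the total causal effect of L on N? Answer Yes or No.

Backdoor paths from L to N (paths whose first edge points into L):
  P1: L <- J -> R -> M -> N
  P2: L <- J -> R -> S <- W -> N
  P3: L <- J -> S <- R -> M -> N
  P4: L <- J -> S <- W -> N
Condition 1 (no descendant of L in the set): FAILS — M and R are descendants of L.
Condition 2 (every backdoor path blocked by {M, R, W}):
  P1: blocked at chain node R ∈ conditioning set.
  P2: blocked at chain node R ∈ conditioning set.
  P3: blocked at collider S (neither it nor any descendant is in the conditioning set).
  P4: blocked at collider S (neither it nor any descendant is in the conditioning set).
{M, R, W} does not satisfy the backdoor criterion.

No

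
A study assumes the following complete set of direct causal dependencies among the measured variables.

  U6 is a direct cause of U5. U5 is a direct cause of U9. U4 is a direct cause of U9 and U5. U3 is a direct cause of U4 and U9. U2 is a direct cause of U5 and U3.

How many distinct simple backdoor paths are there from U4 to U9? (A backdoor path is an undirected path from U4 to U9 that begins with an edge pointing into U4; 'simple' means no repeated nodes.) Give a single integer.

2

A backdoor path from U4 to U9 is any simple undirected path whose first edge points into U4 (i.e. leaves U4 via a parent).
Parents of U4: {U3}.
Enumerating:
  P1: U4 <- U3 <- U2 -> U5 -> U9
  P2: U4 <- U3 -> U9
That exhausts the simple backdoor paths. Count: 2.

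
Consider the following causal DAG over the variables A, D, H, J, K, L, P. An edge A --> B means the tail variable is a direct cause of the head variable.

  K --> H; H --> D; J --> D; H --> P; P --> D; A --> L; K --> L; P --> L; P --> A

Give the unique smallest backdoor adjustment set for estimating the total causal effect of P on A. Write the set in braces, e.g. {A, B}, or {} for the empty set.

{}

Variables eligible for adjustment (non-descendants of P, excluding P and A): {H, J, K}.
Backdoor paths from P to A:
  P1: P <- H <- K -> L <- A
Each backdoor path contains an unconditioned collider, so every path is already blocked with the empty conditioning set:
  P1: blocked at collider L (neither it nor any descendant is in the conditioning set).
The empty set is therefore the unique smallest valid set.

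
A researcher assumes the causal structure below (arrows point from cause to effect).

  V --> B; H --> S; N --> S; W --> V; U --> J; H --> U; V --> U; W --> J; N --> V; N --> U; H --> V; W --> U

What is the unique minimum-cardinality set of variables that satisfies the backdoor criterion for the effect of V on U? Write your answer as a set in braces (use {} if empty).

Variables eligible for adjustment (non-descendants of V, excluding V and U): {H, N, S, W}.
Backdoor paths from V to U:
  P1: V <- N -> U
  P2: V <- N -> S <- H -> U
  P3: V <- W -> U
  P4: V <- W -> J <- U
  P5: V <- H -> U
  P6: V <- H -> S <- N -> U
The empty set is not sufficient: P1 (V <- N -> U) has no collider blocking it and no conditioned non-collider, so it is open.
Try {H, N, W}:
  P1: blocked at fork node N ∈ conditioning set.
  P2: blocked at fork node N ∈ conditioning set.
  P3: blocked at fork node W ∈ conditioning set.
  P4: blocked at fork node W ∈ conditioning set.
  P5: blocked at fork node H ∈ conditioning set.
  P6: blocked at fork node H ∈ conditioning set.
{H, N, W} contains no descendant of V and blocks every backdoor path.
Every element of {H, N, W} is needed (dropping H leaves P5 open; dropping N leaves P1 open; dropping W leaves P3 open), so no proper subset is valid.
Among all size-3 subsets of the eligible variables, only {H, N, W} blocks every backdoor path, so it is the unique smallest valid adjustment set.

{H, N, W}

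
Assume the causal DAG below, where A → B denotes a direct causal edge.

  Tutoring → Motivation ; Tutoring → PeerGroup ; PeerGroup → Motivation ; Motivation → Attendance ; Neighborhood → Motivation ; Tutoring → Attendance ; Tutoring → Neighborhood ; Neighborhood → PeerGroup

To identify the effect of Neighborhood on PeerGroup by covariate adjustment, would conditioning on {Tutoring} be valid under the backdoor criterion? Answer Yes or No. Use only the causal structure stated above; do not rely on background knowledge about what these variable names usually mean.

Backdoor paths from Neighborhood to PeerGroup (paths whose first edge points into Neighborhood):
  P1: Neighborhood <- Tutoring -> PeerGroup
  P2: Neighborhood <- Tutoring -> Motivation <- PeerGroup
  P3: Neighborhood <- Tutoring -> Attendance <- Motivation <- PeerGroup
Condition 1 (no descendant of Neighborhood in the set): holds — descendants of Neighborhood are {Attendance, Motivation, PeerGroup}; none are in {Tutoring}.
Condition 2 (every backdoor path blocked by {Tutoring}):
  P1: blocked at fork node Tutoring ∈ conditioning set.
  P2: blocked at fork node Tutoring ∈ conditioning set.
  P3: blocked at fork node Tutoring ∈ conditioning set.
{Tutoring} satisfies the backdoor criterion.

Yes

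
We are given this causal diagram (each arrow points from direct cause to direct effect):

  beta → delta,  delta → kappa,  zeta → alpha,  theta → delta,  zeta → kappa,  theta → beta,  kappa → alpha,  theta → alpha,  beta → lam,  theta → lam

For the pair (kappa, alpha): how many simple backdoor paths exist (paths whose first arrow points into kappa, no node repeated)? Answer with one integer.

A backdoor path from kappa to alpha is any simple undirected path whose first edge points into kappa (i.e. leaves kappa via a parent).
Parents of kappa: {delta, zeta}.
Enumerating:
  P1: kappa <- zeta -> alpha
  P2: kappa <- delta <- theta -> alpha
  P3: kappa <- delta <- beta <- theta -> alpha
  P4: kappa <- delta <- beta -> lam <- theta -> alpha
That exhausts the simple backdoor paths. Count: 4.

4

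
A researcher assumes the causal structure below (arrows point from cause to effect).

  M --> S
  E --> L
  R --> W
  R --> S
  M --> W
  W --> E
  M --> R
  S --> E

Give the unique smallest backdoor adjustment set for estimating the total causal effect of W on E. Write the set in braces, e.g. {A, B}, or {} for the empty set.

{S}

Variables eligible for adjustment (non-descendants of W, excluding W and E): {M, R, S}.
Backdoor paths from W to E:
  P1: W <- M -> R -> S -> E
  P2: W <- M -> S -> E
  P3: W <- R <- M -> S -> E
  P4: W <- R -> S -> E
The empty set is not sufficient: P1 (W <- M -> R -> S -> E) has no collider blocking it and no conditioned non-collider, so it is open.
Try {S}:
  P1: blocked at chain node S ∈ conditioning set.
  P2: blocked at chain node S ∈ conditioning set.
  P3: blocked at chain node S ∈ conditioning set.
  P4: blocked at chain node S ∈ conditioning set.
{S} contains no descendant of W and blocks every backdoor path.
No other singleton works — e.g. {M} leaves P4 open — so {S} is the unique smallest valid adjustment set.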